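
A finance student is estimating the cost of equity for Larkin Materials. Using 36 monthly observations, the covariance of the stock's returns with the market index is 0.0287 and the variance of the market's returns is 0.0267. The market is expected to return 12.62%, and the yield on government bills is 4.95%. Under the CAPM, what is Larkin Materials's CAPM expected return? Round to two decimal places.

13.19%

β = Cov(R_i, R_m) / Var(R_m) = 0.0287 / 0.0267 = 1.0749
MRP = 12.62% − 4.95% = 7.67%
E(R) = R_f + β × MRP = 4.95% + 1.0749 × 7.67% = 13.19%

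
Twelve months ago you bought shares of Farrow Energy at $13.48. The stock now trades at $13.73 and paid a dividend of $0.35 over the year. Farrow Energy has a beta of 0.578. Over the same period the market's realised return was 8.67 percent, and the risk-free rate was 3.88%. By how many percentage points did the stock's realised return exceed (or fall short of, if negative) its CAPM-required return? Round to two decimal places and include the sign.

-2.20%

Realised HPR = (P1 + D1 − P0) / P0 = (13.73 + 0.35 − 13.48) / 13.48 = 0.60 / 13.48 = 4.4510%
MRP = 8.67% − 3.88% = 4.79%
CAPM required = R_f + β·MRP = 3.88% + 0.578 × 4.79% = 6.64862%
α = realised − required = 4.4510% − 6.64862% = -2.20%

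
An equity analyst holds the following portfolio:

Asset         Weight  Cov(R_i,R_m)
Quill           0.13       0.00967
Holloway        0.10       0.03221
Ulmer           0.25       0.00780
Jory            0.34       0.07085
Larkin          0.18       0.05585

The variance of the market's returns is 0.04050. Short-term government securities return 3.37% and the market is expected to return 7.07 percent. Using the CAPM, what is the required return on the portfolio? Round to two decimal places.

β_Quill = 0.00967 / 0.04050 = 0.2388
β_Holloway = 0.03221 / 0.04050 = 0.7953
β_Ulmer = 0.00780 / 0.04050 = 0.1926
β_Jory = 0.07085 / 0.04050 = 1.7494
β_Larkin = 0.05585 / 0.04050 = 1.3790
β_P = Σ w_i β_i = 0.13×0.2388 + 0.10×0.7953 + 0.25×0.1926 + 0.34×1.7494 + 0.18×1.3790 = 1.0017
MRP = 7.07% − 3.37% = 3.70%
E(R_P) = R_f + β_P × MRP = 3.37% + 1.0017 × 3.70% = 7.08%

7.08%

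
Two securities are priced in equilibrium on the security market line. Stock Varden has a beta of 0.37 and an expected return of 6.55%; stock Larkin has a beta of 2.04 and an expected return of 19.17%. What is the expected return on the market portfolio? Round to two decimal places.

Both satisfy E(R) = R_f + β·MRP, so the slope of the SML is
MRP = (19.17% − 6.55%) / (2.04 − 0.37) = 12.62% / 1.67 = 7.5569%
R_f = E(R_Varden) − β_Varden·MRP = 6.55% − 0.37 × 7.5569% = 3.7539%
E(R_m) = R_f + MRP = 3.7539% + 7.5569% = 11.31%

11.31%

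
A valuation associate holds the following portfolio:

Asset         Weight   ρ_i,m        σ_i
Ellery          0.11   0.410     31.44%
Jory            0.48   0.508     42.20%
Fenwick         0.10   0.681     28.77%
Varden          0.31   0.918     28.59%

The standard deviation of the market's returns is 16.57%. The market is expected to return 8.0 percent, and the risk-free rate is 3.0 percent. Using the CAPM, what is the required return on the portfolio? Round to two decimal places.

9.58%

β_Ellery = 0.410 × 31.44% / 16.57% = 0.7779
β_Jory = 0.508 × 42.20% / 16.57% = 1.2938
β_Fenwick = 0.681 × 28.77% / 16.57% = 1.1824
β_Varden = 0.918 × 28.59% / 16.57% = 1.5839
β_P = Σ w_i β_i = 0.11×0.7779 + 0.48×1.2938 + 0.10×1.1824 + 0.31×1.5839 = 1.3158
MRP = 8.0% − 3.0% = 5.00%
E(R_P) = R_f + β_P × MRP = 3.0% + 1.3158 × 5.0% = 9.58%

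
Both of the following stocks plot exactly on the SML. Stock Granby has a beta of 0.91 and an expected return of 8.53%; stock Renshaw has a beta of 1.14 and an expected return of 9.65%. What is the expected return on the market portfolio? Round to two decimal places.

8.97%

Both satisfy E(R) = R_f + β·MRP, so the slope of the SML is
MRP = (9.65% − 8.53%) / (1.14 − 0.91) = 1.12% / 0.23 = 4.8696%
R_f = E(R_Granby) − β_Granby·MRP = 8.53% − 0.91 × 4.8696% = 4.0987%
E(R_m) = R_f + MRP = 4.0987% + 4.8696% = 8.97%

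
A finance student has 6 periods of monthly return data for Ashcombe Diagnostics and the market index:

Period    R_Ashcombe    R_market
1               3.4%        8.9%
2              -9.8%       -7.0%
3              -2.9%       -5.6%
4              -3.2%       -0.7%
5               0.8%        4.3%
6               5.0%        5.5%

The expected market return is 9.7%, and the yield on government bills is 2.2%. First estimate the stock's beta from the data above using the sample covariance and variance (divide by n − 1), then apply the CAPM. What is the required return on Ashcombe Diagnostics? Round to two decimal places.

Mean R_i = (3.4 − 9.8 − 2.9 − 3.2 + 0.8 + 5.0) / 6 = -1.1167%
Mean R_m = (8.9 − 7.0 − 5.6 − 0.7 + 4.3 + 5.5) / 6 = 0.9000%
Σ(R_i − R̄_i)(R_m − R̄_m) = 154.3100  ⇒  Cov = 154.3100 / 5 = 30.8620
Σ(R_m − R̄_m)² = 203.9400  ⇒  Var(R_m) = 203.9400 / 5 = 40.7880
β = Cov / Var(R_m) = 30.8620 / 40.7880 = 0.7566
MRP = 9.7% − 2.2% = 7.50%
E(R) = R_f + β × MRP = 2.2% + 0.7566 × 7.5% = 7.87%

7.87%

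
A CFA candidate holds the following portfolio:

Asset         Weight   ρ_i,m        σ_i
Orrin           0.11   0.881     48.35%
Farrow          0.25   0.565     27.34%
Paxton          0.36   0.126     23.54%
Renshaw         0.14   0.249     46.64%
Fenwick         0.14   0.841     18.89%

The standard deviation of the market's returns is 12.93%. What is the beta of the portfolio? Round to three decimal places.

β_Orrin = 0.881 × 48.35% / 12.93% = 3.2944
β_Farrow = 0.565 × 27.34% / 12.93% = 1.1947
β_Paxton = 0.126 × 23.54% / 12.93% = 0.2294
β_Renshaw = 0.249 × 46.64% / 12.93% = 0.8982
β_Fenwick = 0.841 × 18.89% / 12.93% = 1.2287
β_P = Σ w_i β_i = 0.11×3.2944 + 0.25×1.1947 + 0.36×0.2294 + 0.14×0.8982 + 0.14×1.2287 = 1.0414

1.041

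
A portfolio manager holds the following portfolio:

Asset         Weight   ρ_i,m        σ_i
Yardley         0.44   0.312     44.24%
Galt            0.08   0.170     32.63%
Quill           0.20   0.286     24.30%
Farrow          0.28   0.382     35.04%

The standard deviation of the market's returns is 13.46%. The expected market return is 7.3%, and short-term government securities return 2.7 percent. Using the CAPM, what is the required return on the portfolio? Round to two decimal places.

6.68%

β_Yardley = 0.312 × 44.24% / 13.46% = 1.0255
β_Galt = 0.170 × 32.63% / 13.46% = 0.4121
β_Quill = 0.286 × 24.30% / 13.46% = 0.5163
β_Farrow = 0.382 × 35.04% / 13.46% = 0.9944
β_P = Σ w_i β_i = 0.44×1.0255 + 0.08×0.4121 + 0.20×0.5163 + 0.28×0.9944 = 0.8659
MRP = 7.3% − 2.7% = 4.60%
E(R_P) = R_f + β_P × MRP = 2.7% + 0.8659 × 4.6% = 6.68%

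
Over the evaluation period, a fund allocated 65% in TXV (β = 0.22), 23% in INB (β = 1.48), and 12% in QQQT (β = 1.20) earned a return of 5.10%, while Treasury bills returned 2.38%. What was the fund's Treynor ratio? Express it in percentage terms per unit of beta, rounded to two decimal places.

4.34%

β_P = 0.65×0.22 + 0.23×1.48 + 0.12×1.20 = 0.6274
Treynor = (R_P − R_f) / β_P = (5.10% − 2.38%) / 0.6274 = 2.72% / 0.6274 = 4.34%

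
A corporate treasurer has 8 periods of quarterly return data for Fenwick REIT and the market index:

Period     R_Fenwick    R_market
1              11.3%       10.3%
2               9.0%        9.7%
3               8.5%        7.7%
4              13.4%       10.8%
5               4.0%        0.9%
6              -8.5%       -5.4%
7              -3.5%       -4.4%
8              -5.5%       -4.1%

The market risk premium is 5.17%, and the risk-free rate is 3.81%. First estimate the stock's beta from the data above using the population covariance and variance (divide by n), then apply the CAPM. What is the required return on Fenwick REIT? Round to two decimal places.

Mean R_i = (11.3 + 9.0 + 8.5 + 13.4 + 4.0 − 8.5 − 3.5 − 5.5) / 8 = 3.5875%
Mean R_m = (10.3 + 9.7 + 7.7 + 10.8 + 0.9 − 5.4 − 4.4 − 4.1) / 8 = 3.1875%
Σ(R_i − R̄_i)(R_m − R̄_m) = 409.8288  ⇒  Cov = 409.8288 / 8 = 51.2286
Σ(R_m − R̄_m)² = 360.9688  ⇒  Var(R_m) = 360.9688 / 8 = 45.1211
β = Cov / Var(R_m) = 51.2286 / 45.1211 = 1.1354
E(R) = R_f + β × MRP = 3.81% + 1.1354 × 5.17% = 9.68%

9.68%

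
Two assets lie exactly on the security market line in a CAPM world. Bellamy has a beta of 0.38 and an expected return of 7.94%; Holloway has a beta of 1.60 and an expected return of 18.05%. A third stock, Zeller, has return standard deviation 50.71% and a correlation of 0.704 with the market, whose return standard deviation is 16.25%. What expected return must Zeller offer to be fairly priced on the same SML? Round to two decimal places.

23.00%

MRP = (18.05% − 7.94%) / (1.60 − 0.38) = 8.2869%
R_f = 7.94% − 0.38 × 8.2869% = 4.7910%
β_Zeller = ρ·σ_i/σ_m = 0.704 × 50.71 / 16.25 = 2.1969
E(R_Zeller) = R_f + β × MRP = 4.7910% + 2.1969 × 8.2869% = 23.00%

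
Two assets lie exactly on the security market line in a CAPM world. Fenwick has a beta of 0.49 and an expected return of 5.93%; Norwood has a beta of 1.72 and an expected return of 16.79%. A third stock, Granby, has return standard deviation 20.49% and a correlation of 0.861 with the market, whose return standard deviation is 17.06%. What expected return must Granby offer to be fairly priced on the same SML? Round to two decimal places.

MRP = (16.79% − 5.93%) / (1.72 − 0.49) = 8.8293%
R_f = 5.93% − 0.49 × 8.8293% = 1.6036%
β_Granby = ρ·σ_i/σ_m = 0.861 × 20.49 / 17.06 = 1.0341
E(R_Granby) = R_f + β × MRP = 1.6036% + 1.0341 × 8.8293% = 10.73%

10.73%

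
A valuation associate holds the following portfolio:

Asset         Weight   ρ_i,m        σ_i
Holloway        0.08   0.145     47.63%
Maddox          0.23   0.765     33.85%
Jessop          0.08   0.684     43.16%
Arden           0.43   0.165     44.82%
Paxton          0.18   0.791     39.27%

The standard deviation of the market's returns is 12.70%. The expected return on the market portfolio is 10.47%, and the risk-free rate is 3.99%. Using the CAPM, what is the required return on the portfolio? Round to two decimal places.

β_Holloway = 0.145 × 47.63% / 12.70% = 0.5438
β_Maddox = 0.765 × 33.85% / 12.70% = 2.0390
β_Jessop = 0.684 × 43.16% / 12.70% = 2.3245
β_Arden = 0.165 × 44.82% / 12.70% = 0.5823
β_Paxton = 0.791 × 39.27% / 12.70% = 2.4459
β_P = Σ w_i β_i = 0.08×0.5438 + 0.23×2.0390 + 0.08×2.3245 + 0.43×0.5823 + 0.18×2.4459 = 1.3891
MRP = 10.47% − 3.99% = 6.48%
E(R_P) = R_f + β_P × MRP = 3.99% + 1.3891 × 6.48% = 12.99%

12.99%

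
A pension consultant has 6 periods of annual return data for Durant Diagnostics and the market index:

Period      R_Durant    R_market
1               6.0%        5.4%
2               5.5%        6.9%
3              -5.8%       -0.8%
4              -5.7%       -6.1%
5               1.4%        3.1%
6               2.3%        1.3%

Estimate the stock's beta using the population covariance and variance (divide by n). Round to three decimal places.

Mean R_i = (6.0 + 5.5 − 5.8 − 5.7 + 1.4 + 2.3) / 6 = 0.6167%
Mean R_m = (5.4 + 6.9 − 0.8 − 6.1 + 3.1 + 1.3) / 6 = 1.6333%
Σ(R_i − R̄_i)(R_m − R̄_m) = 111.0467  ⇒  Cov = 111.0467 / 6 = 18.5078
Σ(R_m − R̄_m)² = 109.9133  ⇒  Var(R_m) = 109.9133 / 6 = 18.3189
β = Cov / Var(R_m) = 18.5078 / 18.3189 = 1.0103

1.010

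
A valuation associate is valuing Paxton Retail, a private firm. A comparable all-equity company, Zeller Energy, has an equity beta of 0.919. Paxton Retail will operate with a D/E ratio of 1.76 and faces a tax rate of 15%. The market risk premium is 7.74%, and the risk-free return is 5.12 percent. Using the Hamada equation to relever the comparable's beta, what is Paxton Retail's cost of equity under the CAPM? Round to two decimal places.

22.87%

β_L = β_U × [1 + (1 − t)(D/E)] = 0.919 × [1 + (1 − 0.15) × 1.76]
    = 0.919 × [1 + 0.85 × 1.76] = 0.919 × 2.4960 = 2.2938
E(R) = R_f + β_L × MRP = 5.12% + 2.2938 × 7.74% = 22.87%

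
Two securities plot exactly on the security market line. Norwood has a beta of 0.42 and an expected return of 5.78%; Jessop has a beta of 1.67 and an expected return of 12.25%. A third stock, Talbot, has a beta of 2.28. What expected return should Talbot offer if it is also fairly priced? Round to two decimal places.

15.41%

MRP (SML slope) = (12.25% − 5.78%) / (1.67 − 0.42) = 6.47% / 1.25 = 5.1760%
R_f (intercept) = 5.78% − 0.42 × 5.1760% = 3.6061%
E(R_Talbot) = R_f + β × MRP = 3.6061% + 2.28 × 5.1760% = 15.41%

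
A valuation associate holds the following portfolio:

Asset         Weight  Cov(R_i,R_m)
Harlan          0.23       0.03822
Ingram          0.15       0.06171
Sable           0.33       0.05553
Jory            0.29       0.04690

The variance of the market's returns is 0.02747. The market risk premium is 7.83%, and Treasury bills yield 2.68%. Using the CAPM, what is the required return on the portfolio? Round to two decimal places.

β_Harlan = 0.03822 / 0.02747 = 1.3913
β_Ingram = 0.06171 / 0.02747 = 2.2465
β_Sable = 0.05553 / 0.02747 = 2.0215
β_Jory = 0.04690 / 0.02747 = 1.7073
β_P = Σ w_i β_i = 0.23×1.3913 + 0.15×2.2465 + 0.33×2.0215 + 0.29×1.7073 = 1.8192
E(R_P) = R_f + β_P × MRP = 2.68% + 1.8192 × 7.83% = 16.92%

16.92%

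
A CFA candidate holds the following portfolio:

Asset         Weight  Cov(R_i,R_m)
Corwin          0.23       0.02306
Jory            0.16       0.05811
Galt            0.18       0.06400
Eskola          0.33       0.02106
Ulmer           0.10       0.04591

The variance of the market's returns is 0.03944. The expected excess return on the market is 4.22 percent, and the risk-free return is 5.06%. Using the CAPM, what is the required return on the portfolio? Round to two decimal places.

β_Corwin = 0.02306 / 0.03944 = 0.5847
β_Jory = 0.05811 / 0.03944 = 1.4734
β_Galt = 0.06400 / 0.03944 = 1.6227
β_Eskola = 0.02106 / 0.03944 = 0.5340
β_Ulmer = 0.04591 / 0.03944 = 1.1640
β_P = Σ w_i β_i = 0.23×0.5847 + 0.16×1.4734 + 0.18×1.6227 + 0.33×0.5340 + 0.10×1.1640 = 0.9549
E(R_P) = R_f + β_P × MRP = 5.06% + 0.9549 × 4.22% = 9.09%

9.09%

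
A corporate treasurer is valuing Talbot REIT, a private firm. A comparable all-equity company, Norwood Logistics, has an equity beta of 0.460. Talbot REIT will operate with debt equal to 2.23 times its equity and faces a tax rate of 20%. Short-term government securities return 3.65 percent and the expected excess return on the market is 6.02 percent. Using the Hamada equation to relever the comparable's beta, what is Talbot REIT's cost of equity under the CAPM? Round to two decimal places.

11.36%

β_L = β_U × [1 + (1 − t)(D/E)] = 0.460 × [1 + (1 − 0.20) × 2.23]
    = 0.460 × [1 + 0.80 × 2.23] = 0.460 × 2.7840 = 1.2806
E(R) = R_f + β_L × MRP = 3.65% + 1.2806 × 6.02% = 11.36%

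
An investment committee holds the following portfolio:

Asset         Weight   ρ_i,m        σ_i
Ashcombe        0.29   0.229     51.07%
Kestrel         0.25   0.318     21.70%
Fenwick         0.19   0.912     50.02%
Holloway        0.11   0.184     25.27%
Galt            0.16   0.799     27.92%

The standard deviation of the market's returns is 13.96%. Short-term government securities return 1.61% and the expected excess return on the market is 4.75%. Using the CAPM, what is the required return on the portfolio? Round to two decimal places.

7.69%

β_Ashcombe = 0.229 × 51.07% / 13.96% = 0.8378
β_Kestrel = 0.318 × 21.70% / 13.96% = 0.4943
β_Fenwick = 0.912 × 50.02% / 13.96% = 3.2678
β_Holloway = 0.184 × 25.27% / 13.96% = 0.3331
β_Galt = 0.799 × 27.92% / 13.96% = 1.5980
β_P = Σ w_i β_i = 0.29×0.8378 + 0.25×0.4943 + 0.19×3.2678 + 0.11×0.3331 + 0.16×1.5980 = 1.2797
E(R_P) = R_f + β_P × MRP = 1.61% + 1.2797 × 4.75% = 7.69%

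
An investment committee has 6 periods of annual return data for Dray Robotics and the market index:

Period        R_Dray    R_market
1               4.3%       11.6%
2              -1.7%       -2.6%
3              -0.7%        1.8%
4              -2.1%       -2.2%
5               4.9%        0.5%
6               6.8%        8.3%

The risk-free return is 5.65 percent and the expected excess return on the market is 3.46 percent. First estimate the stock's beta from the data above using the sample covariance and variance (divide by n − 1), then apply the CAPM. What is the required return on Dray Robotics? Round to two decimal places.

Mean R_i = (4.3 − 1.7 − 0.7 − 2.1 + 4.9 + 6.8) / 6 = 1.9167%
Mean R_m = (11.6 − 2.6 + 1.8 − 2.2 + 0.5 + 8.3) / 6 = 2.9000%
Σ(R_i − R̄_i)(R_m − R̄_m) = 83.2000  ⇒  Cov = 83.2000 / 5 = 16.6400
Σ(R_m − R̄_m)² = 168.0800  ⇒  Var(R_m) = 168.0800 / 5 = 33.6160
β = Cov / Var(R_m) = 16.6400 / 33.6160 = 0.4950
E(R) = R_f + β × MRP = 5.65% + 0.4950 × 3.46% = 7.36%

7.36%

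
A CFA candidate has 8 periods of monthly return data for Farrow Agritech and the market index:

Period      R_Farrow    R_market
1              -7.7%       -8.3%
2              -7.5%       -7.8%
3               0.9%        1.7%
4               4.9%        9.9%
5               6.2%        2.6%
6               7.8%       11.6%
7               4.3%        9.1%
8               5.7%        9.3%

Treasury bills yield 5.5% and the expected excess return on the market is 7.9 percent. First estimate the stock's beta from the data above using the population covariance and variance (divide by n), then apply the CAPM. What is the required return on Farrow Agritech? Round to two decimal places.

Mean R_i = (-7.7 − 7.5 + 0.9 + 4.9 + 6.2 + 7.8 + 4.3 + 5.7) / 8 = 1.8250%
Mean R_m = (-8.3 − 7.8 + 1.7 + 9.9 + 2.6 + 11.6 + 9.1 + 9.3) / 8 = 3.5125%
Σ(R_i − R̄_i)(R_m − R̄_m) = 319.9075  ⇒  Cov = 319.9075 / 8 = 39.9884
Σ(R_m − R̄_m)² = 442.5488  ⇒  Var(R_m) = 442.5488 / 8 = 55.3186
β = Cov / Var(R_m) = 39.9884 / 55.3186 = 0.7229
E(R) = R_f + β × MRP = 5.5% + 0.7229 × 7.9% = 11.21%

11.21%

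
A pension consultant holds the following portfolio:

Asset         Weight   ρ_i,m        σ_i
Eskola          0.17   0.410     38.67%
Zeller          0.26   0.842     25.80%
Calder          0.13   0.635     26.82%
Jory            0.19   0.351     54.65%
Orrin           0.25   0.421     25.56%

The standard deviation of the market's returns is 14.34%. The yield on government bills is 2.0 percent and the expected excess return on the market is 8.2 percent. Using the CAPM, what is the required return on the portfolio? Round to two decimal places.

β_Eskola = 0.410 × 38.67% / 14.34% = 1.1056
β_Zeller = 0.842 × 25.80% / 14.34% = 1.5149
β_Calder = 0.635 × 26.82% / 14.34% = 1.1876
β_Jory = 0.351 × 54.65% / 14.34% = 1.3377
β_Orrin = 0.421 × 25.56% / 14.34% = 0.7504
β_P = Σ w_i β_i = 0.17×1.1056 + 0.26×1.5149 + 0.13×1.1876 + 0.19×1.3377 + 0.25×0.7504 = 1.1780
E(R_P) = R_f + β_P × MRP = 2.0% + 1.1780 × 8.2% = 11.66%

11.66%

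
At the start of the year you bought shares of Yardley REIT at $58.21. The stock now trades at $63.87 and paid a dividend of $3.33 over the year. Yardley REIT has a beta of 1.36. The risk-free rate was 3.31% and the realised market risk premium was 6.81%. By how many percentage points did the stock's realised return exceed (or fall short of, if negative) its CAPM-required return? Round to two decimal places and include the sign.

+2.87%

Realised HPR = (P1 + D1 − P0) / P0 = (63.87 + 3.33 − 58.21) / 58.21 = 8.99 / 58.21 = 15.4441%
CAPM required = R_f + β·MRP = 3.31% + 1.36 × 6.81% = 12.5716%
α = realised − required = 15.4441% − 12.5716% = +2.87%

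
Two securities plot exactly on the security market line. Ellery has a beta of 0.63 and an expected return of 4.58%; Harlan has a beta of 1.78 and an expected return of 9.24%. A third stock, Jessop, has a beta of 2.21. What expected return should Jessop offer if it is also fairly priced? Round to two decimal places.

10.98%

MRP (SML slope) = (9.24% − 4.58%) / (1.78 − 0.63) = 4.66% / 1.15 = 4.0522%
R_f (intercept) = 4.58% − 0.63 × 4.0522% = 2.0271%
E(R_Jessop) = R_f + β × MRP = 2.0271% + 2.21 × 4.0522% = 10.98%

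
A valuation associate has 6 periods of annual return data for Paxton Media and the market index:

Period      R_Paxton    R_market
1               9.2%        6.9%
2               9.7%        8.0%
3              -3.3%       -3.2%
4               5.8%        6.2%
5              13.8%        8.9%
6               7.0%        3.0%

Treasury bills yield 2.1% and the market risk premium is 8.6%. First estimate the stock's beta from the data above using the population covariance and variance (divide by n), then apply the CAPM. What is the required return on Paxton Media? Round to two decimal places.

12.53%

Mean R_i = (9.2 + 9.7 − 3.3 + 5.8 + 13.8 + 7.0) / 6 = 7.0333%
Mean R_m = (6.9 + 8.0 − 3.2 + 6.2 + 8.9 + 3.0) / 6 = 4.9667%
Σ(R_i − R̄_i)(R_m − R̄_m) = 121.8267  ⇒  Cov = 121.8267 / 6 = 20.3045
Σ(R_m − R̄_m)² = 100.4933  ⇒  Var(R_m) = 100.4933 / 6 = 16.7489
β = Cov / Var(R_m) = 20.3045 / 16.7489 = 1.2123
E(R) = R_f + β × MRP = 2.1% + 1.2123 × 8.6% = 12.53%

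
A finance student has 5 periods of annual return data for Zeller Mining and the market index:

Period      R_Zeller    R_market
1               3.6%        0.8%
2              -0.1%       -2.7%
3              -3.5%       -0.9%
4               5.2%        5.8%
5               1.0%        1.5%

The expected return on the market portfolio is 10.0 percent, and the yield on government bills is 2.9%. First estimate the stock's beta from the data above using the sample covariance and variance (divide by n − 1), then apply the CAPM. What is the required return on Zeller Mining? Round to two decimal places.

8.57%

Mean R_i = (3.6 − 0.1 − 3.5 + 5.2 + 1.0) / 5 = 1.2400%
Mean R_m = (0.8 − 2.7 − 0.9 + 5.8 + 1.5) / 5 = 0.9000%
Σ(R_i − R̄_i)(R_m − R̄_m) = 32.3800  ⇒  Cov = 32.3800 / 4 = 8.0950
Σ(R_m − R̄_m)² = 40.5800  ⇒  Var(R_m) = 40.5800 / 4 = 10.1450
β = Cov / Var(R_m) = 8.0950 / 10.1450 = 0.7979
MRP = 10.0% − 2.9% = 7.10%
E(R) = R_f + β × MRP = 2.9% + 0.7979 × 7.1% = 8.57%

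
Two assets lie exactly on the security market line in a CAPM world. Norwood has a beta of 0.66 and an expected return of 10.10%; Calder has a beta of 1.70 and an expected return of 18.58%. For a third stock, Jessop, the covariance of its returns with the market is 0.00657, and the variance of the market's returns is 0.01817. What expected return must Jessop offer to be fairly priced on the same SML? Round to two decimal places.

MRP = (18.58% − 10.10%) / (1.70 − 0.66) = 8.1538%
R_f = 10.10% − 0.66 × 8.1538% = 4.7185%
β_Jessop = Cov / Var(R_m) = 0.00657 / 0.01817 = 0.3616
E(R_Jessop) = R_f + β × MRP = 4.7185% + 0.3616 × 8.1538% = 7.67%

7.67%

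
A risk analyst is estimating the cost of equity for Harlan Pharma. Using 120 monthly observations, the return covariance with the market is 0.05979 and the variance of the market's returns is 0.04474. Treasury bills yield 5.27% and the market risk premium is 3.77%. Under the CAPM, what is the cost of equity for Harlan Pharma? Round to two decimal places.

β = Cov(R_i, R_m) / Var(R_m) = 0.05979 / 0.04474 = 1.3364
E(R) = R_f + β × MRP = 5.27% + 1.3364 × 3.77% = 10.31%

10.31%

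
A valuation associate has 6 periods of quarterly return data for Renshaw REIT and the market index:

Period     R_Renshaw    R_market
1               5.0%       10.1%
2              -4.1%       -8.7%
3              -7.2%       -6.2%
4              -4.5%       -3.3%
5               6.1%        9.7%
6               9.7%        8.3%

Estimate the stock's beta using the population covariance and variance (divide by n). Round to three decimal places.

Mean R_i = (5.0 − 4.1 − 7.2 − 4.5 + 6.1 + 9.7) / 6 = 0.8333%
Mean R_m = (10.1 − 8.7 − 6.2 − 3.3 + 9.7 + 8.3) / 6 = 1.6500%
Σ(R_i − R̄_i)(R_m − R̄_m) = 277.0900  ⇒  Cov = 277.0900 / 6 = 46.1817
Σ(R_m − R̄_m)² = 373.6750  ⇒  Var(R_m) = 373.6750 / 6 = 62.2792
β = Cov / Var(R_m) = 46.1817 / 62.2792 = 0.7415

0.742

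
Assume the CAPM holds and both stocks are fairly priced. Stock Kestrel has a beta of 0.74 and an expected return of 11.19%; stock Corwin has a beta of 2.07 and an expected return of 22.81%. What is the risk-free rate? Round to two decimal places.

Both satisfy E(R) = R_f + β·MRP, so the slope of the SML is
MRP = (22.81% − 11.19%) / (2.07 − 0.74) = 11.62% / 1.33 = 8.7368%
R_f = E(R_Kestrel) − β_Kestrel·MRP = 11.19% − 0.74 × 8.7368% = 4.7248%

4.72%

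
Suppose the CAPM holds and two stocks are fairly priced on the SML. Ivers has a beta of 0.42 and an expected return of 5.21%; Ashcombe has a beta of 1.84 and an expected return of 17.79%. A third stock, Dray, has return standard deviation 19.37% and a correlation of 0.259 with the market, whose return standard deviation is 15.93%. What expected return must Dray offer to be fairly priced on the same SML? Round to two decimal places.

4.28%

MRP = (17.79% − 5.21%) / (1.84 − 0.42) = 8.8592%
R_f = 5.21% − 0.42 × 8.8592% = 1.4891%
β_Dray = ρ·σ_i/σ_m = 0.259 × 19.37 / 15.93 = 0.3149
E(R_Dray) = R_f + β × MRP = 1.4891% + 0.3149 × 8.8592% = 4.28%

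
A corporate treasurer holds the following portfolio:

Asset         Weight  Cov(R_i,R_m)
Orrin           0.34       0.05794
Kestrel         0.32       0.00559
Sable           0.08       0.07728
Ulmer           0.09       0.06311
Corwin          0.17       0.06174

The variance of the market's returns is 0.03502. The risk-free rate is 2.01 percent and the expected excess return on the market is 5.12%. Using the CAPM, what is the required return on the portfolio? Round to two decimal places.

β_Orrin = 0.05794 / 0.03502 = 1.6545
β_Kestrel = 0.00559 / 0.03502 = 0.1596
β_Sable = 0.07728 / 0.03502 = 2.2067
β_Ulmer = 0.06311 / 0.03502 = 1.8021
β_Corwin = 0.06174 / 0.03502 = 1.7630
β_P = Σ w_i β_i = 0.34×1.6545 + 0.32×0.1596 + 0.08×2.2067 + 0.09×1.8021 + 0.17×1.7630 = 1.2520
E(R_P) = R_f + β_P × MRP = 2.01% + 1.2520 × 5.12% = 8.42%

8.42%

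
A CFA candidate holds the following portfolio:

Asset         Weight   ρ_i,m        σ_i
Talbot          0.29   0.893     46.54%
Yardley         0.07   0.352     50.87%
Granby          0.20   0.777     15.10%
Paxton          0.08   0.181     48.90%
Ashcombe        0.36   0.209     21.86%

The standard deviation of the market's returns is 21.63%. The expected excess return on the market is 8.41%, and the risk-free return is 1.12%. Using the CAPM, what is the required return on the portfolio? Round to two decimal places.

β_Talbot = 0.893 × 46.54% / 21.63% = 1.9214
β_Yardley = 0.352 × 50.87% / 21.63% = 0.8278
β_Granby = 0.777 × 15.10% / 21.63% = 0.5424
β_Paxton = 0.181 × 48.90% / 21.63% = 0.4092
β_Ashcombe = 0.209 × 21.86% / 21.63% = 0.2112
β_P = Σ w_i β_i = 0.29×1.9214 + 0.07×0.8278 + 0.20×0.5424 + 0.08×0.4092 + 0.36×0.2112 = 0.8324
E(R_P) = R_f + β_P × MRP = 1.12% + 0.8324 × 8.41% = 8.12%

8.12%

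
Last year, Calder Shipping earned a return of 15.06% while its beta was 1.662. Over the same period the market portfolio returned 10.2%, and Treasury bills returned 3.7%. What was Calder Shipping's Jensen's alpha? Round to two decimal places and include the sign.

Market excess return = 10.2% − 3.7% = 6.50%
CAPM benchmark = R_f + β(R_m − R_f) = 3.7% + 1.662 × 6.5% = 14.5030%
α = actual − benchmark = 15.06% − 14.5030% = +0.56%

+0.56%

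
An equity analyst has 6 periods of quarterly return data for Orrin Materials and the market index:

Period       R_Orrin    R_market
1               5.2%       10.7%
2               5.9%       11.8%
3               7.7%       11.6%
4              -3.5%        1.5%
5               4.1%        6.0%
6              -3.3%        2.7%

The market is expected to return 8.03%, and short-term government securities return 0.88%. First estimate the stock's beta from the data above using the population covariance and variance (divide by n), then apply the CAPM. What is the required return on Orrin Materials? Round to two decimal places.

Mean R_i = (5.2 + 5.9 + 7.7 − 3.5 + 4.1 − 3.3) / 6 = 2.6833%
Mean R_m = (10.7 + 11.8 + 11.6 + 1.5 + 6.0 + 2.7) / 6 = 7.3833%
Σ(R_i − R̄_i)(R_m − R̄_m) = 106.1483  ⇒  Cov = 106.1483 / 6 = 17.6914
Σ(R_m − R̄_m)² = 106.7483  ⇒  Var(R_m) = 106.7483 / 6 = 17.7914
β = Cov / Var(R_m) = 17.6914 / 17.7914 = 0.9944
MRP = 8.03% − 0.88% = 7.15%
E(R) = R_f + β × MRP = 0.88% + 0.9944 × 7.15% = 7.99%

7.99%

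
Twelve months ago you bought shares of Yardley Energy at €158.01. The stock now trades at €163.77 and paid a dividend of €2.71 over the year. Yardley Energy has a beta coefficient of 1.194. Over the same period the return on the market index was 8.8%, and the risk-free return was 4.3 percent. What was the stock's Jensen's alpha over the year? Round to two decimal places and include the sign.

Realised HPR = (P1 + D1 − P0) / P0 = (163.77 + 2.71 − 158.01) / 158.01 = 8.47 / 158.01 = 5.3604%
MRP = 8.8% − 4.3% = 4.50%
CAPM required = R_f + β·MRP = 4.3% + 1.194 × 4.5% = 9.6730%
α = realised − required = 5.3604% − 9.6730% = -4.31%

-4.31%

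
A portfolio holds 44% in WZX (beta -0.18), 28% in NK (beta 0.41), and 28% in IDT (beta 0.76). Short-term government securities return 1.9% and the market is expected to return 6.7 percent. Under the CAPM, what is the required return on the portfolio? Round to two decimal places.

3.09%

β_P = Σ w_i β_i = 0.44×-0.18 + 0.28×0.41 + 0.28×0.76 = 0.2484
MRP = 6.7% − 1.9% = 4.80%
E(R_P) = R_f + β_P × MRP = 1.9% + 0.2484 × 4.8% = 3.09%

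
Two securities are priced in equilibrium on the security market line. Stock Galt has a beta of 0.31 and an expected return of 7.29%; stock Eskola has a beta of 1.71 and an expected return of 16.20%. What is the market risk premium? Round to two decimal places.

6.36%

Both satisfy E(R) = R_f + β·MRP, so the slope of the SML is
MRP = (16.20% − 7.29%) / (1.71 − 0.31) = 8.91% / 1.40 = 6.3643%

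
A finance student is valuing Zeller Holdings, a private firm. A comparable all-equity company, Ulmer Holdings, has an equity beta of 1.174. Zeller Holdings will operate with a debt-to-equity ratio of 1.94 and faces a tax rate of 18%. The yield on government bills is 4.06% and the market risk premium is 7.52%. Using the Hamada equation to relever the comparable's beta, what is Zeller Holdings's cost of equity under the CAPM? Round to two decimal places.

β_L = β_U × [1 + (1 − t)(D/E)] = 1.174 × [1 + (1 − 0.18) × 1.94]
    = 1.174 × [1 + 0.82 × 1.94] = 1.174 × 2.5908 = 3.0416
E(R) = R_f + β_L × MRP = 4.06% + 3.0416 × 7.52% = 26.93%

26.93%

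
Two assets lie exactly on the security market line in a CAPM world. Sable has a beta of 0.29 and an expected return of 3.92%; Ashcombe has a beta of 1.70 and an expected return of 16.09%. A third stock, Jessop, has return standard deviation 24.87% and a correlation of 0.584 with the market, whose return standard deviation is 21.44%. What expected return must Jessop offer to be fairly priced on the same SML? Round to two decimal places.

7.26%

MRP = (16.09% − 3.92%) / (1.70 − 0.29) = 8.6312%
R_f = 3.92% − 0.29 × 8.6312% = 1.4170%
β_Jessop = ρ·σ_i/σ_m = 0.584 × 24.87 / 21.44 = 0.6774
E(R_Jessop) = R_f + β × MRP = 1.4170% + 0.6774 × 8.6312% = 7.26%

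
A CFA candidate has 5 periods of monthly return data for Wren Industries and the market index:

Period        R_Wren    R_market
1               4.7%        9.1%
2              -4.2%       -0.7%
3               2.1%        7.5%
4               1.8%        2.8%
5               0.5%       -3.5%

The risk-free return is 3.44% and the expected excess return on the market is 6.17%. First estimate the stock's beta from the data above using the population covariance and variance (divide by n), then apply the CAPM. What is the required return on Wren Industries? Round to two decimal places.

Mean R_i = (4.7 − 4.2 + 2.1 + 1.8 + 0.5) / 5 = 0.9800%
Mean R_m = (9.1 − 0.7 + 7.5 + 2.8 − 3.5) / 5 = 3.0400%
Σ(R_i − R̄_i)(R_m − R̄_m) = 49.8540  ⇒  Cov = 49.8540 / 5 = 9.9708
Σ(R_m − R̄_m)² = 113.4320  ⇒  Var(R_m) = 113.4320 / 5 = 22.6864
β = Cov / Var(R_m) = 9.9708 / 22.6864 = 0.4395
E(R) = R_f + β × MRP = 3.44% + 0.4395 × 6.17% = 6.15%

6.15%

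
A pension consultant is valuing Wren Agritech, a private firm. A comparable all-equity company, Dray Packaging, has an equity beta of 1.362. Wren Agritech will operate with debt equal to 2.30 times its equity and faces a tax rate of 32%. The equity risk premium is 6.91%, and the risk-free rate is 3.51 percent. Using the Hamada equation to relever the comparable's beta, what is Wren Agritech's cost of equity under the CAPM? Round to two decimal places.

β_L = β_U × [1 + (1 − t)(D/E)] = 1.362 × [1 + (1 − 0.32) × 2.30]
    = 1.362 × [1 + 0.68 × 2.30] = 1.362 × 2.5640 = 3.4922
E(R) = R_f + β_L × MRP = 3.51% + 3.4922 × 6.91% = 27.64%

27.64%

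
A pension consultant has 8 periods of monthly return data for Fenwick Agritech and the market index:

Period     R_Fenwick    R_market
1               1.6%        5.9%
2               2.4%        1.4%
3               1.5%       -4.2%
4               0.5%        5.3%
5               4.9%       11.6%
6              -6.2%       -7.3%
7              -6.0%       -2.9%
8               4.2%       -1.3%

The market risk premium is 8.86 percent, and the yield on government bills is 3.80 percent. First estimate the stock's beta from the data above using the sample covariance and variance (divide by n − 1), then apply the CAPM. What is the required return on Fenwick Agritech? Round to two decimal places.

Mean R_i = (1.6 + 2.4 + 1.5 + 0.5 + 4.9 − 6.2 − 6.0 + 4.2) / 8 = 0.3625%
Mean R_m = (5.9 + 1.4 − 4.2 + 5.3 + 11.6 − 7.3 − 2.9 − 1.3) / 8 = 1.0625%
Σ(R_i − R̄_i)(R_m − R̄_m) = 120.1088  ⇒  Cov = 120.1088 / 7 = 17.1584
Σ(R_m − R̄_m)² = 271.4188  ⇒  Var(R_m) = 271.4188 / 7 = 38.7741
β = Cov / Var(R_m) = 17.1584 / 38.7741 = 0.4425
E(R) = R_f + β × MRP = 3.80% + 0.4425 × 8.86% = 7.72%

7.72%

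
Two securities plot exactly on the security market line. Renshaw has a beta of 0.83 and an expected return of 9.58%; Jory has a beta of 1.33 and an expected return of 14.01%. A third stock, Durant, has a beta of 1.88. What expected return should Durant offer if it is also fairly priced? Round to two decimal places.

18.88%

MRP (SML slope) = (14.01% − 9.58%) / (1.33 − 0.83) = 4.43% / 0.50 = 8.8600%
R_f (intercept) = 9.58% − 0.83 × 8.8600% = 2.2262%
E(R_Durant) = R_f + β × MRP = 2.2262% + 1.88 × 8.8600% = 18.88%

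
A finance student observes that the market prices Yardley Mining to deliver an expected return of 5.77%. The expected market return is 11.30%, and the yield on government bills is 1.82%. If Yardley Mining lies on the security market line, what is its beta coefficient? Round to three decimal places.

MRP = 11.30% − 1.82% = 9.48%
β = (E(R) − R_f) / MRP = (5.77% − 1.82%) / 9.48% = 3.95% / 9.48% = 0.417

0.417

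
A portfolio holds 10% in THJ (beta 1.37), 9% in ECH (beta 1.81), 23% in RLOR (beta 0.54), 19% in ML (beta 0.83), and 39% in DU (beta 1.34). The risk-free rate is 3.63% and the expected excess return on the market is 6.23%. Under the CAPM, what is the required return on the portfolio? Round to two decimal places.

β_P = Σ w_i β_i = 0.10×1.37 + 0.09×1.81 + 0.23×0.54 + 0.19×0.83 + 0.39×1.34 = 1.1044
E(R_P) = R_f + β_P × MRP = 3.63% + 1.1044 × 6.23% = 10.51%

10.51%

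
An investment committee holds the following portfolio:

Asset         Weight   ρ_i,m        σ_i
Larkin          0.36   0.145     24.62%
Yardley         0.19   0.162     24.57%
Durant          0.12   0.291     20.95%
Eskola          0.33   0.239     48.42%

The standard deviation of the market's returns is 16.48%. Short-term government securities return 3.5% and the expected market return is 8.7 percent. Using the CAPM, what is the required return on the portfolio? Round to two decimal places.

β_Larkin = 0.145 × 24.62% / 16.48% = 0.2166
β_Yardley = 0.162 × 24.57% / 16.48% = 0.2415
β_Durant = 0.291 × 20.95% / 16.48% = 0.3699
β_Eskola = 0.239 × 48.42% / 16.48% = 0.7022
β_P = Σ w_i β_i = 0.36×0.2166 + 0.19×0.2415 + 0.12×0.3699 + 0.33×0.7022 = 0.4000
MRP = 8.7% − 3.5% = 5.20%
E(R_P) = R_f + β_P × MRP = 3.5% + 0.4000 × 5.2% = 5.58%

5.58%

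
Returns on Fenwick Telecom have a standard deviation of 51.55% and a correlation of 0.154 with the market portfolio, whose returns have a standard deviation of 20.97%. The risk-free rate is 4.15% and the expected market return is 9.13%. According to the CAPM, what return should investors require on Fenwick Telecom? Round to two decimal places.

β = ρ × σ_i / σ_m = 0.154 × 51.55% / 20.97% = 0.3786
MRP = 9.13% − 4.15% = 4.98%
E(R) = 4.15% + 0.3786 × 4.98% = 6.04%

6.04%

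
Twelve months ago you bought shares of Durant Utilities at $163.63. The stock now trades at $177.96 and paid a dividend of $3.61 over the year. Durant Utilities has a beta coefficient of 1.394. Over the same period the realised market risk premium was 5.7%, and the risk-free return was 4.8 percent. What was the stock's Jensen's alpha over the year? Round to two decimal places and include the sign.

Realised HPR = (P1 + D1 − P0) / P0 = (177.96 + 3.61 − 163.63) / 163.63 = 17.94 / 163.63 = 10.9638%
CAPM required = R_f + β·MRP = 4.8% + 1.394 × 5.7% = 12.7458%
α = realised − required = 10.9638% − 12.7458% = -1.78%

-1.78%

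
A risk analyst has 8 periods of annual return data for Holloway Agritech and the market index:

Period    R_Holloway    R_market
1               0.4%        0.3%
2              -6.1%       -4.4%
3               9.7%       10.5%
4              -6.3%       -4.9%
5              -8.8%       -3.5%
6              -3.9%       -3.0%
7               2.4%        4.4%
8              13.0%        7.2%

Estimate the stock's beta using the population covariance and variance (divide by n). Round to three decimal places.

Mean R_i = (0.4 − 6.1 + 9.7 − 6.3 − 8.8 − 3.9 + 2.4 + 13.0) / 8 = 0.0500%
Mean R_m = (0.3 − 4.4 + 10.5 − 4.9 − 3.5 − 3.0 + 4.4 + 7.2) / 8 = 0.8250%
Σ(R_i − R̄_i)(R_m − R̄_m) = 306.0100  ⇒  Cov = 306.0100 / 8 = 38.2513
Σ(R_m − R̄_m)² = 240.7150  ⇒  Var(R_m) = 240.7150 / 8 = 30.0894
β = Cov / Var(R_m) = 38.2513 / 30.0894 = 1.2713

1.271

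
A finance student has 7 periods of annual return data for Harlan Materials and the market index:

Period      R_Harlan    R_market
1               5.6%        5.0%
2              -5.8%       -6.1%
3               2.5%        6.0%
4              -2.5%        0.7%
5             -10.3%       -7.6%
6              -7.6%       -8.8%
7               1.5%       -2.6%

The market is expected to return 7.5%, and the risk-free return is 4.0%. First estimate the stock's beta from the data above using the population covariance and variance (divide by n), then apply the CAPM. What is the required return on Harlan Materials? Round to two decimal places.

Mean R_i = (5.6 − 5.8 + 2.5 − 2.5 − 10.3 − 7.6 + 1.5) / 7 = -2.3714%
Mean R_m = (5.0 − 6.1 + 6.0 + 0.7 − 7.6 − 8.8 − 2.6) / 7 = -1.9143%
Σ(R_i − R̄_i)(R_m − R̄_m) = 186.1129  ⇒  Cov = 186.1129 / 7 = 26.5876
Σ(R_m − R̄_m)² = 215.0086  ⇒  Var(R_m) = 215.0086 / 7 = 30.7155
β = Cov / Var(R_m) = 26.5876 / 30.7155 = 0.8656
MRP = 7.5% − 4.0% = 3.50%
E(R) = R_f + β × MRP = 4.0% + 0.8656 × 3.5% = 7.03%

7.03%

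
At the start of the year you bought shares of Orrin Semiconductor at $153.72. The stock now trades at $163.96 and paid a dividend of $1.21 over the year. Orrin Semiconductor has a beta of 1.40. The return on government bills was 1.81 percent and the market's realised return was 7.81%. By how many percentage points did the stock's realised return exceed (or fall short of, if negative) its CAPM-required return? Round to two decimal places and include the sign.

-2.76%

Realised HPR = (P1 + D1 − P0) / P0 = (163.96 + 1.21 − 153.72) / 153.72 = 11.45 / 153.72 = 7.4486%
MRP = 7.81% − 1.81% = 6.00%
CAPM required = R_f + β·MRP = 1.81% + 1.40 × 6.00% = 10.2100%
α = realised − required = 7.4486% − 10.2100% = -2.76%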